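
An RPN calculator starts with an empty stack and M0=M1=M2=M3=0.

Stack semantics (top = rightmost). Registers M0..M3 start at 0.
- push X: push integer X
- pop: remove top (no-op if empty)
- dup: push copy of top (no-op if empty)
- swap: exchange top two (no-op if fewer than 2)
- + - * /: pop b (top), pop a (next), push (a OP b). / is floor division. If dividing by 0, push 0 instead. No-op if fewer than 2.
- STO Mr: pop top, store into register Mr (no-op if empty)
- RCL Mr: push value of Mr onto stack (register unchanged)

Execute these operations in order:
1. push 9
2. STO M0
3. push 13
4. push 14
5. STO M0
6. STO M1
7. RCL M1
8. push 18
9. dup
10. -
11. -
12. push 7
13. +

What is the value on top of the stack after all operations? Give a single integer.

Answer: 20

Derivation:
After op 1 (push 9): stack=[9] mem=[0,0,0,0]
After op 2 (STO M0): stack=[empty] mem=[9,0,0,0]
After op 3 (push 13): stack=[13] mem=[9,0,0,0]
After op 4 (push 14): stack=[13,14] mem=[9,0,0,0]
After op 5 (STO M0): stack=[13] mem=[14,0,0,0]
After op 6 (STO M1): stack=[empty] mem=[14,13,0,0]
After op 7 (RCL M1): stack=[13] mem=[14,13,0,0]
After op 8 (push 18): stack=[13,18] mem=[14,13,0,0]
After op 9 (dup): stack=[13,18,18] mem=[14,13,0,0]
After op 10 (-): stack=[13,0] mem=[14,13,0,0]
After op 11 (-): stack=[13] mem=[14,13,0,0]
After op 12 (push 7): stack=[13,7] mem=[14,13,0,0]
After op 13 (+): stack=[20] mem=[14,13,0,0]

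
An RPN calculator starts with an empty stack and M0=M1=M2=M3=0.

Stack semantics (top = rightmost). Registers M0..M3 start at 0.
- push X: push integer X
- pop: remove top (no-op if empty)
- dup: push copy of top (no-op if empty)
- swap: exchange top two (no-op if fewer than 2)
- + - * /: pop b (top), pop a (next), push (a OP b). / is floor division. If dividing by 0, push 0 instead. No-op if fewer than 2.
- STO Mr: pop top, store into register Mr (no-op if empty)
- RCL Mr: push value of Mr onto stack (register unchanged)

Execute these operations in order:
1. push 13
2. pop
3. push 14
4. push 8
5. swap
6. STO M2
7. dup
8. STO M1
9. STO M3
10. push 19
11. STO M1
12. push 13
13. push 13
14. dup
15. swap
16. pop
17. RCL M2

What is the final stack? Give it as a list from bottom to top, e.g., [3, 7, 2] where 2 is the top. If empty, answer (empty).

Answer: [13, 13, 14]

Derivation:
After op 1 (push 13): stack=[13] mem=[0,0,0,0]
After op 2 (pop): stack=[empty] mem=[0,0,0,0]
After op 3 (push 14): stack=[14] mem=[0,0,0,0]
After op 4 (push 8): stack=[14,8] mem=[0,0,0,0]
After op 5 (swap): stack=[8,14] mem=[0,0,0,0]
After op 6 (STO M2): stack=[8] mem=[0,0,14,0]
After op 7 (dup): stack=[8,8] mem=[0,0,14,0]
After op 8 (STO M1): stack=[8] mem=[0,8,14,0]
After op 9 (STO M3): stack=[empty] mem=[0,8,14,8]
After op 10 (push 19): stack=[19] mem=[0,8,14,8]
After op 11 (STO M1): stack=[empty] mem=[0,19,14,8]
After op 12 (push 13): stack=[13] mem=[0,19,14,8]
After op 13 (push 13): stack=[13,13] mem=[0,19,14,8]
After op 14 (dup): stack=[13,13,13] mem=[0,19,14,8]
After op 15 (swap): stack=[13,13,13] mem=[0,19,14,8]
After op 16 (pop): stack=[13,13] mem=[0,19,14,8]
After op 17 (RCL M2): stack=[13,13,14] mem=[0,19,14,8]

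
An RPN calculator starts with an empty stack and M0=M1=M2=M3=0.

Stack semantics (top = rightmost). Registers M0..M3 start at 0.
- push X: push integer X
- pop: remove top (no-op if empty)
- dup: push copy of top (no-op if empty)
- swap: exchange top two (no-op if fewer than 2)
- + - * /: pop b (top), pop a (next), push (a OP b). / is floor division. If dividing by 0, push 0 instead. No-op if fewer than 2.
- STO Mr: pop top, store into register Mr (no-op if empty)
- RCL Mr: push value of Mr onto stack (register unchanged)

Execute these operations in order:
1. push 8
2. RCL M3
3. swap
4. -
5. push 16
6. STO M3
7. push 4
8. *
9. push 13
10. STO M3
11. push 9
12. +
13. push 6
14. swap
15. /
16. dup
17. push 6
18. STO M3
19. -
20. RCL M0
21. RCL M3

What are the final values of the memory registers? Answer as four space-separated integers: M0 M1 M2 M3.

Answer: 0 0 0 6

Derivation:
After op 1 (push 8): stack=[8] mem=[0,0,0,0]
After op 2 (RCL M3): stack=[8,0] mem=[0,0,0,0]
After op 3 (swap): stack=[0,8] mem=[0,0,0,0]
After op 4 (-): stack=[-8] mem=[0,0,0,0]
After op 5 (push 16): stack=[-8,16] mem=[0,0,0,0]
After op 6 (STO M3): stack=[-8] mem=[0,0,0,16]
After op 7 (push 4): stack=[-8,4] mem=[0,0,0,16]
After op 8 (*): stack=[-32] mem=[0,0,0,16]
After op 9 (push 13): stack=[-32,13] mem=[0,0,0,16]
After op 10 (STO M3): stack=[-32] mem=[0,0,0,13]
After op 11 (push 9): stack=[-32,9] mem=[0,0,0,13]
After op 12 (+): stack=[-23] mem=[0,0,0,13]
After op 13 (push 6): stack=[-23,6] mem=[0,0,0,13]
After op 14 (swap): stack=[6,-23] mem=[0,0,0,13]
After op 15 (/): stack=[-1] mem=[0,0,0,13]
After op 16 (dup): stack=[-1,-1] mem=[0,0,0,13]
After op 17 (push 6): stack=[-1,-1,6] mem=[0,0,0,13]
After op 18 (STO M3): stack=[-1,-1] mem=[0,0,0,6]
After op 19 (-): stack=[0] mem=[0,0,0,6]
After op 20 (RCL M0): stack=[0,0] mem=[0,0,0,6]
After op 21 (RCL M3): stack=[0,0,6] mem=[0,0,0,6]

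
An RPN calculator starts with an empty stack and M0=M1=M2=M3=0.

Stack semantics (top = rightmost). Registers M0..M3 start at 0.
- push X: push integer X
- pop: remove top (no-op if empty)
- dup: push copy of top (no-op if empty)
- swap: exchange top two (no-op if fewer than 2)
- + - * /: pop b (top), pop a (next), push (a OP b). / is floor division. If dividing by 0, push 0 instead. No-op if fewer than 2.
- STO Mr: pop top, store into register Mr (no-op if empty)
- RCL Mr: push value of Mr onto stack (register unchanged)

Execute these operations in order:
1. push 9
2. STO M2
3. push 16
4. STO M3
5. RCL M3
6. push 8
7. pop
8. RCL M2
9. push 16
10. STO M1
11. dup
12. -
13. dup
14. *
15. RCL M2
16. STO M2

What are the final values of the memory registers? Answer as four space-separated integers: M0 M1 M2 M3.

Answer: 0 16 9 16

Derivation:
After op 1 (push 9): stack=[9] mem=[0,0,0,0]
After op 2 (STO M2): stack=[empty] mem=[0,0,9,0]
After op 3 (push 16): stack=[16] mem=[0,0,9,0]
After op 4 (STO M3): stack=[empty] mem=[0,0,9,16]
After op 5 (RCL M3): stack=[16] mem=[0,0,9,16]
After op 6 (push 8): stack=[16,8] mem=[0,0,9,16]
After op 7 (pop): stack=[16] mem=[0,0,9,16]
After op 8 (RCL M2): stack=[16,9] mem=[0,0,9,16]
After op 9 (push 16): stack=[16,9,16] mem=[0,0,9,16]
After op 10 (STO M1): stack=[16,9] mem=[0,16,9,16]
After op 11 (dup): stack=[16,9,9] mem=[0,16,9,16]
After op 12 (-): stack=[16,0] mem=[0,16,9,16]
After op 13 (dup): stack=[16,0,0] mem=[0,16,9,16]
After op 14 (*): stack=[16,0] mem=[0,16,9,16]
After op 15 (RCL M2): stack=[16,0,9] mem=[0,16,9,16]
After op 16 (STO M2): stack=[16,0] mem=[0,16,9,16]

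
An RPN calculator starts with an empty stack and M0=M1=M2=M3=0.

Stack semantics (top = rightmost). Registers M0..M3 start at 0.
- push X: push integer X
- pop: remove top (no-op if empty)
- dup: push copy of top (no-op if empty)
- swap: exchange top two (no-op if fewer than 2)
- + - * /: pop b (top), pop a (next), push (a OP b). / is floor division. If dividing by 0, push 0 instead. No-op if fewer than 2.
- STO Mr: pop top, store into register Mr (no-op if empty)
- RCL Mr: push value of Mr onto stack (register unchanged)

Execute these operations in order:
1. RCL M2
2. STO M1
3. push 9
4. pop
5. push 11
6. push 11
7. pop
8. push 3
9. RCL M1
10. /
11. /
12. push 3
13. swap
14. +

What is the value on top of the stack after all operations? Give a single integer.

After op 1 (RCL M2): stack=[0] mem=[0,0,0,0]
After op 2 (STO M1): stack=[empty] mem=[0,0,0,0]
After op 3 (push 9): stack=[9] mem=[0,0,0,0]
After op 4 (pop): stack=[empty] mem=[0,0,0,0]
After op 5 (push 11): stack=[11] mem=[0,0,0,0]
After op 6 (push 11): stack=[11,11] mem=[0,0,0,0]
After op 7 (pop): stack=[11] mem=[0,0,0,0]
After op 8 (push 3): stack=[11,3] mem=[0,0,0,0]
After op 9 (RCL M1): stack=[11,3,0] mem=[0,0,0,0]
After op 10 (/): stack=[11,0] mem=[0,0,0,0]
After op 11 (/): stack=[0] mem=[0,0,0,0]
After op 12 (push 3): stack=[0,3] mem=[0,0,0,0]
After op 13 (swap): stack=[3,0] mem=[0,0,0,0]
After op 14 (+): stack=[3] mem=[0,0,0,0]

Answer: 3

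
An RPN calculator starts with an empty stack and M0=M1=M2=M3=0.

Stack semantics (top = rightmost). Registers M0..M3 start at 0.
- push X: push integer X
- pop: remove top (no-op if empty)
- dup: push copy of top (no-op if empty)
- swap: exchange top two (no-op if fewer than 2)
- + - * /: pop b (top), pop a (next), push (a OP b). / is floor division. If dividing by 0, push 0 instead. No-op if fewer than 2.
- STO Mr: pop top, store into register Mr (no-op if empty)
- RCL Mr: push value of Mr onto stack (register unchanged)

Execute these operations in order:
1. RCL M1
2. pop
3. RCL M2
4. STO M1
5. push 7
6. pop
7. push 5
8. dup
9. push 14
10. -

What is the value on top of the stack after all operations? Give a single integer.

Answer: -9

Derivation:
After op 1 (RCL M1): stack=[0] mem=[0,0,0,0]
After op 2 (pop): stack=[empty] mem=[0,0,0,0]
After op 3 (RCL M2): stack=[0] mem=[0,0,0,0]
After op 4 (STO M1): stack=[empty] mem=[0,0,0,0]
After op 5 (push 7): stack=[7] mem=[0,0,0,0]
After op 6 (pop): stack=[empty] mem=[0,0,0,0]
After op 7 (push 5): stack=[5] mem=[0,0,0,0]
After op 8 (dup): stack=[5,5] mem=[0,0,0,0]
After op 9 (push 14): stack=[5,5,14] mem=[0,0,0,0]
After op 10 (-): stack=[5,-9] mem=[0,0,0,0]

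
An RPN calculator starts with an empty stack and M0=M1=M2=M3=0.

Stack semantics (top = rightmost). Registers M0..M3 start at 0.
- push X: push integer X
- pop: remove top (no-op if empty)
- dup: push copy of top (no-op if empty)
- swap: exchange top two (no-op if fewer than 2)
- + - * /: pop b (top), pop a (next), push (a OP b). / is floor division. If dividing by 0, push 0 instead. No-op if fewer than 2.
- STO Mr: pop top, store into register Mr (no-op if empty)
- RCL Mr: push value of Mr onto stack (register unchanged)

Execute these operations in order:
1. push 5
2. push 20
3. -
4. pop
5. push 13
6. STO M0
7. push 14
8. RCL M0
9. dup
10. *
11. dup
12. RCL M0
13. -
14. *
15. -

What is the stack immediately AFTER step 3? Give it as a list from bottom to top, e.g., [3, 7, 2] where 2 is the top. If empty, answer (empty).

After op 1 (push 5): stack=[5] mem=[0,0,0,0]
After op 2 (push 20): stack=[5,20] mem=[0,0,0,0]
After op 3 (-): stack=[-15] mem=[0,0,0,0]

[-15]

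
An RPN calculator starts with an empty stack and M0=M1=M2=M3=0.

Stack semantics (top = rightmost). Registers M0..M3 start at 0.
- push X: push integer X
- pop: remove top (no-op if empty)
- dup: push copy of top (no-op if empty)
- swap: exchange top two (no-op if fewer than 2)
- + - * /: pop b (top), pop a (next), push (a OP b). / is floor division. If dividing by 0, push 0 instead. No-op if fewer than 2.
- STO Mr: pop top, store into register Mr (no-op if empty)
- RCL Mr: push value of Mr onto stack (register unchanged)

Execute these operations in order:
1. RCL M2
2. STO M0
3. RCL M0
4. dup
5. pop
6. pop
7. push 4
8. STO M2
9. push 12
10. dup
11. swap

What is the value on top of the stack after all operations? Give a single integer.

After op 1 (RCL M2): stack=[0] mem=[0,0,0,0]
After op 2 (STO M0): stack=[empty] mem=[0,0,0,0]
After op 3 (RCL M0): stack=[0] mem=[0,0,0,0]
After op 4 (dup): stack=[0,0] mem=[0,0,0,0]
After op 5 (pop): stack=[0] mem=[0,0,0,0]
After op 6 (pop): stack=[empty] mem=[0,0,0,0]
After op 7 (push 4): stack=[4] mem=[0,0,0,0]
After op 8 (STO M2): stack=[empty] mem=[0,0,4,0]
After op 9 (push 12): stack=[12] mem=[0,0,4,0]
After op 10 (dup): stack=[12,12] mem=[0,0,4,0]
After op 11 (swap): stack=[12,12] mem=[0,0,4,0]

Answer: 12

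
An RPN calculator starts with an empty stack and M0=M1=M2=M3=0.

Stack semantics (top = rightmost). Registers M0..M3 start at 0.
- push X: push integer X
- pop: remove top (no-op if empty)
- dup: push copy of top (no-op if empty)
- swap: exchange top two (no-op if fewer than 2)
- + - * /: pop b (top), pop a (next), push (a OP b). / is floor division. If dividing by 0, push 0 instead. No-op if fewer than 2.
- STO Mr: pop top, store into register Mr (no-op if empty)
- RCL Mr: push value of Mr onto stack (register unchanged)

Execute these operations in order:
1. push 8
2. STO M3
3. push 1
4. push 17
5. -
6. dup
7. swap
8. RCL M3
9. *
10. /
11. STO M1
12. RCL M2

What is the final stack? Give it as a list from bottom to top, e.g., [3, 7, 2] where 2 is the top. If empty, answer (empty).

Answer: [0]

Derivation:
After op 1 (push 8): stack=[8] mem=[0,0,0,0]
After op 2 (STO M3): stack=[empty] mem=[0,0,0,8]
After op 3 (push 1): stack=[1] mem=[0,0,0,8]
After op 4 (push 17): stack=[1,17] mem=[0,0,0,8]
After op 5 (-): stack=[-16] mem=[0,0,0,8]
After op 6 (dup): stack=[-16,-16] mem=[0,0,0,8]
After op 7 (swap): stack=[-16,-16] mem=[0,0,0,8]
After op 8 (RCL M3): stack=[-16,-16,8] mem=[0,0,0,8]
After op 9 (*): stack=[-16,-128] mem=[0,0,0,8]
After op 10 (/): stack=[0] mem=[0,0,0,8]
After op 11 (STO M1): stack=[empty] mem=[0,0,0,8]
After op 12 (RCL M2): stack=[0] mem=[0,0,0,8]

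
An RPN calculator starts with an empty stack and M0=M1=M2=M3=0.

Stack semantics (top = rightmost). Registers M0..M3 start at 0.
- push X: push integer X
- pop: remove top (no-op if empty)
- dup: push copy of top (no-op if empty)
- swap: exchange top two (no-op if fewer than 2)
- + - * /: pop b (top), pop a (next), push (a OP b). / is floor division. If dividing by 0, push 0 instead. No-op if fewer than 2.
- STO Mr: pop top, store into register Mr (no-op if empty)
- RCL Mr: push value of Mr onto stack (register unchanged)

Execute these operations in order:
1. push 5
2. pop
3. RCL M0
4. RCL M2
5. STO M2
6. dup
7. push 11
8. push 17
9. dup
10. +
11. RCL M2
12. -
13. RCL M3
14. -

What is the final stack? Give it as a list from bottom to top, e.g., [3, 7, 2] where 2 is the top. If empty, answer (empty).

After op 1 (push 5): stack=[5] mem=[0,0,0,0]
After op 2 (pop): stack=[empty] mem=[0,0,0,0]
After op 3 (RCL M0): stack=[0] mem=[0,0,0,0]
After op 4 (RCL M2): stack=[0,0] mem=[0,0,0,0]
After op 5 (STO M2): stack=[0] mem=[0,0,0,0]
After op 6 (dup): stack=[0,0] mem=[0,0,0,0]
After op 7 (push 11): stack=[0,0,11] mem=[0,0,0,0]
After op 8 (push 17): stack=[0,0,11,17] mem=[0,0,0,0]
After op 9 (dup): stack=[0,0,11,17,17] mem=[0,0,0,0]
After op 10 (+): stack=[0,0,11,34] mem=[0,0,0,0]
After op 11 (RCL M2): stack=[0,0,11,34,0] mem=[0,0,0,0]
After op 12 (-): stack=[0,0,11,34] mem=[0,0,0,0]
After op 13 (RCL M3): stack=[0,0,11,34,0] mem=[0,0,0,0]
After op 14 (-): stack=[0,0,11,34] mem=[0,0,0,0]

Answer: [0, 0, 11, 34]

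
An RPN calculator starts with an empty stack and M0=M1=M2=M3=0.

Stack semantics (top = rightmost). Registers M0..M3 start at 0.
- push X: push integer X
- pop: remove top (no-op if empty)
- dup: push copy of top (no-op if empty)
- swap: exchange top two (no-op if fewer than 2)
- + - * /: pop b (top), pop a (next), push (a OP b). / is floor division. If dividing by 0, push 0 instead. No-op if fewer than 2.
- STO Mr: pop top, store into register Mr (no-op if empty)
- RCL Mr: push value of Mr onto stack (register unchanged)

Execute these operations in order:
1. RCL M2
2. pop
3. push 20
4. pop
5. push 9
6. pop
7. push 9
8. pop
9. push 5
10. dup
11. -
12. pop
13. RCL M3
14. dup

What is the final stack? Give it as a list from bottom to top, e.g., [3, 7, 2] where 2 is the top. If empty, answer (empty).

Answer: [0, 0]

Derivation:
After op 1 (RCL M2): stack=[0] mem=[0,0,0,0]
After op 2 (pop): stack=[empty] mem=[0,0,0,0]
After op 3 (push 20): stack=[20] mem=[0,0,0,0]
After op 4 (pop): stack=[empty] mem=[0,0,0,0]
After op 5 (push 9): stack=[9] mem=[0,0,0,0]
After op 6 (pop): stack=[empty] mem=[0,0,0,0]
After op 7 (push 9): stack=[9] mem=[0,0,0,0]
After op 8 (pop): stack=[empty] mem=[0,0,0,0]
After op 9 (push 5): stack=[5] mem=[0,0,0,0]
After op 10 (dup): stack=[5,5] mem=[0,0,0,0]
After op 11 (-): stack=[0] mem=[0,0,0,0]
After op 12 (pop): stack=[empty] mem=[0,0,0,0]
After op 13 (RCL M3): stack=[0] mem=[0,0,0,0]
After op 14 (dup): stack=[0,0] mem=[0,0,0,0]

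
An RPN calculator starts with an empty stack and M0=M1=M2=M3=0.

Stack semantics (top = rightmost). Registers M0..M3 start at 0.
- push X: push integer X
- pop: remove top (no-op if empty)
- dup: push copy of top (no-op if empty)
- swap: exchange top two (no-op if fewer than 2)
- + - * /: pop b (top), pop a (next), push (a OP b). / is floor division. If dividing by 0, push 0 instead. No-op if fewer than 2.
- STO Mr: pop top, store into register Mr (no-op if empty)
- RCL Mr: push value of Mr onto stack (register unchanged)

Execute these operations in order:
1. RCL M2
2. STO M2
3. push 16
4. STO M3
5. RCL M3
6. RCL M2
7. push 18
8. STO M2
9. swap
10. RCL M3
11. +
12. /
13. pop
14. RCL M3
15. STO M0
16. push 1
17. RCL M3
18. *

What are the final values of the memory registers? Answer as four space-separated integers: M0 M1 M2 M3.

Answer: 16 0 18 16

Derivation:
After op 1 (RCL M2): stack=[0] mem=[0,0,0,0]
After op 2 (STO M2): stack=[empty] mem=[0,0,0,0]
After op 3 (push 16): stack=[16] mem=[0,0,0,0]
After op 4 (STO M3): stack=[empty] mem=[0,0,0,16]
After op 5 (RCL M3): stack=[16] mem=[0,0,0,16]
After op 6 (RCL M2): stack=[16,0] mem=[0,0,0,16]
After op 7 (push 18): stack=[16,0,18] mem=[0,0,0,16]
After op 8 (STO M2): stack=[16,0] mem=[0,0,18,16]
After op 9 (swap): stack=[0,16] mem=[0,0,18,16]
After op 10 (RCL M3): stack=[0,16,16] mem=[0,0,18,16]
After op 11 (+): stack=[0,32] mem=[0,0,18,16]
After op 12 (/): stack=[0] mem=[0,0,18,16]
After op 13 (pop): stack=[empty] mem=[0,0,18,16]
After op 14 (RCL M3): stack=[16] mem=[0,0,18,16]
After op 15 (STO M0): stack=[empty] mem=[16,0,18,16]
After op 16 (push 1): stack=[1] mem=[16,0,18,16]
After op 17 (RCL M3): stack=[1,16] mem=[16,0,18,16]
After op 18 (*): stack=[16] mem=[16,0,18,16]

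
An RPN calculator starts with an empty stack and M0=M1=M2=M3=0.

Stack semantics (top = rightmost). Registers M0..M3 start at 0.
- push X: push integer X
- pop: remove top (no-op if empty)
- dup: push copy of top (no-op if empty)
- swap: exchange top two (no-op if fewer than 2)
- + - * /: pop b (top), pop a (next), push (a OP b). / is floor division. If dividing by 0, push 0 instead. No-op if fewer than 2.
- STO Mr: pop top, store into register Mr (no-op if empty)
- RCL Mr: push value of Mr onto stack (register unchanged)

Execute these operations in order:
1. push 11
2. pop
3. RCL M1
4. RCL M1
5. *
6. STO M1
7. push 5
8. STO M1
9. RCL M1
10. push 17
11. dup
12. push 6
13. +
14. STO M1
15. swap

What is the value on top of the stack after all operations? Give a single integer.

Answer: 5

Derivation:
After op 1 (push 11): stack=[11] mem=[0,0,0,0]
After op 2 (pop): stack=[empty] mem=[0,0,0,0]
After op 3 (RCL M1): stack=[0] mem=[0,0,0,0]
After op 4 (RCL M1): stack=[0,0] mem=[0,0,0,0]
After op 5 (*): stack=[0] mem=[0,0,0,0]
After op 6 (STO M1): stack=[empty] mem=[0,0,0,0]
After op 7 (push 5): stack=[5] mem=[0,0,0,0]
After op 8 (STO M1): stack=[empty] mem=[0,5,0,0]
After op 9 (RCL M1): stack=[5] mem=[0,5,0,0]
After op 10 (push 17): stack=[5,17] mem=[0,5,0,0]
After op 11 (dup): stack=[5,17,17] mem=[0,5,0,0]
After op 12 (push 6): stack=[5,17,17,6] mem=[0,5,0,0]
After op 13 (+): stack=[5,17,23] mem=[0,5,0,0]
After op 14 (STO M1): stack=[5,17] mem=[0,23,0,0]
After op 15 (swap): stack=[17,5] mem=[0,23,0,0]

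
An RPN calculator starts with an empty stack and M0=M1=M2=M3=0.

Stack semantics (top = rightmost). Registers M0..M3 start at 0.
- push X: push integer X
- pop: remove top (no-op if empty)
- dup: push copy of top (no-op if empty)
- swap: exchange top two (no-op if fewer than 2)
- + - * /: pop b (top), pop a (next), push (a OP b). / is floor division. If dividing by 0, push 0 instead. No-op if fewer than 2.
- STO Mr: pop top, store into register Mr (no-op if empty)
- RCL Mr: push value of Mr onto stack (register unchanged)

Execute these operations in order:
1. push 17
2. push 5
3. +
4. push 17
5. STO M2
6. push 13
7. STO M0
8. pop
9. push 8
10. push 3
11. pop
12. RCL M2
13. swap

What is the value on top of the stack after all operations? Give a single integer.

After op 1 (push 17): stack=[17] mem=[0,0,0,0]
After op 2 (push 5): stack=[17,5] mem=[0,0,0,0]
After op 3 (+): stack=[22] mem=[0,0,0,0]
After op 4 (push 17): stack=[22,17] mem=[0,0,0,0]
After op 5 (STO M2): stack=[22] mem=[0,0,17,0]
After op 6 (push 13): stack=[22,13] mem=[0,0,17,0]
After op 7 (STO M0): stack=[22] mem=[13,0,17,0]
After op 8 (pop): stack=[empty] mem=[13,0,17,0]
After op 9 (push 8): stack=[8] mem=[13,0,17,0]
After op 10 (push 3): stack=[8,3] mem=[13,0,17,0]
After op 11 (pop): stack=[8] mem=[13,0,17,0]
After op 12 (RCL M2): stack=[8,17] mem=[13,0,17,0]
After op 13 (swap): stack=[17,8] mem=[13,0,17,0]

Answer: 8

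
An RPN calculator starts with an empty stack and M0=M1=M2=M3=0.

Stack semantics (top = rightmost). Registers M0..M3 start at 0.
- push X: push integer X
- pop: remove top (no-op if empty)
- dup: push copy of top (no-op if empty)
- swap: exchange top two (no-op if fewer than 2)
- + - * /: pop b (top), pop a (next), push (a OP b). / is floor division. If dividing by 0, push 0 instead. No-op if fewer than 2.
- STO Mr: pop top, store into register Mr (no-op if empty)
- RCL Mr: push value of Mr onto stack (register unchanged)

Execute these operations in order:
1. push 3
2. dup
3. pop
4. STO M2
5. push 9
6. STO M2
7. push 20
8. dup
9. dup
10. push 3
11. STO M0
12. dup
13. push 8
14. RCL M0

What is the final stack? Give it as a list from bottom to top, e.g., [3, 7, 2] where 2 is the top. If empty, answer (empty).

Answer: [20, 20, 20, 20, 8, 3]

Derivation:
After op 1 (push 3): stack=[3] mem=[0,0,0,0]
After op 2 (dup): stack=[3,3] mem=[0,0,0,0]
After op 3 (pop): stack=[3] mem=[0,0,0,0]
After op 4 (STO M2): stack=[empty] mem=[0,0,3,0]
After op 5 (push 9): stack=[9] mem=[0,0,3,0]
After op 6 (STO M2): stack=[empty] mem=[0,0,9,0]
After op 7 (push 20): stack=[20] mem=[0,0,9,0]
After op 8 (dup): stack=[20,20] mem=[0,0,9,0]
After op 9 (dup): stack=[20,20,20] mem=[0,0,9,0]
After op 10 (push 3): stack=[20,20,20,3] mem=[0,0,9,0]
After op 11 (STO M0): stack=[20,20,20] mem=[3,0,9,0]
After op 12 (dup): stack=[20,20,20,20] mem=[3,0,9,0]
After op 13 (push 8): stack=[20,20,20,20,8] mem=[3,0,9,0]
After op 14 (RCL M0): stack=[20,20,20,20,8,3] mem=[3,0,9,0]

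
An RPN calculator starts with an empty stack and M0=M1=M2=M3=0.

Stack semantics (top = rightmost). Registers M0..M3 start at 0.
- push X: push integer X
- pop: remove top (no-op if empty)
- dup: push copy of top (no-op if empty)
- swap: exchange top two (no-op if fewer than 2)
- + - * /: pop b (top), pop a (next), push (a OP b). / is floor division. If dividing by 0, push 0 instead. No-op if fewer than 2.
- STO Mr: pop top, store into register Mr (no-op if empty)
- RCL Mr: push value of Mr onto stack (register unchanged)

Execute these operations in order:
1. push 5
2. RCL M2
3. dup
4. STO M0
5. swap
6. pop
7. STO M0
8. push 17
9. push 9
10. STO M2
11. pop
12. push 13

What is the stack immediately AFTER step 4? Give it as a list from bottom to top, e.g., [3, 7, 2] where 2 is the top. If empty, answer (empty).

After op 1 (push 5): stack=[5] mem=[0,0,0,0]
After op 2 (RCL M2): stack=[5,0] mem=[0,0,0,0]
After op 3 (dup): stack=[5,0,0] mem=[0,0,0,0]
After op 4 (STO M0): stack=[5,0] mem=[0,0,0,0]

[5, 0]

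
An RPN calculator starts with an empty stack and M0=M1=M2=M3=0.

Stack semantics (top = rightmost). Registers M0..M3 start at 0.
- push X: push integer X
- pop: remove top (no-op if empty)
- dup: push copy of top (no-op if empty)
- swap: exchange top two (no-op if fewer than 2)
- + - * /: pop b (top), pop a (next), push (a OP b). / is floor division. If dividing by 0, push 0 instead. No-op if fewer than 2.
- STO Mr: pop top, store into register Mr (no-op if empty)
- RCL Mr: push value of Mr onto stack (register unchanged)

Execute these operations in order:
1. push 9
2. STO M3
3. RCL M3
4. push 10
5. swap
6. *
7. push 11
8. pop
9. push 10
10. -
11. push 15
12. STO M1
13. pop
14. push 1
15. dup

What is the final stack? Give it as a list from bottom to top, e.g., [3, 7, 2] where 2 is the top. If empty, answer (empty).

After op 1 (push 9): stack=[9] mem=[0,0,0,0]
After op 2 (STO M3): stack=[empty] mem=[0,0,0,9]
After op 3 (RCL M3): stack=[9] mem=[0,0,0,9]
After op 4 (push 10): stack=[9,10] mem=[0,0,0,9]
After op 5 (swap): stack=[10,9] mem=[0,0,0,9]
After op 6 (*): stack=[90] mem=[0,0,0,9]
After op 7 (push 11): stack=[90,11] mem=[0,0,0,9]
After op 8 (pop): stack=[90] mem=[0,0,0,9]
After op 9 (push 10): stack=[90,10] mem=[0,0,0,9]
After op 10 (-): stack=[80] mem=[0,0,0,9]
After op 11 (push 15): stack=[80,15] mem=[0,0,0,9]
After op 12 (STO M1): stack=[80] mem=[0,15,0,9]
After op 13 (pop): stack=[empty] mem=[0,15,0,9]
After op 14 (push 1): stack=[1] mem=[0,15,0,9]
After op 15 (dup): stack=[1,1] mem=[0,15,0,9]

Answer: [1, 1]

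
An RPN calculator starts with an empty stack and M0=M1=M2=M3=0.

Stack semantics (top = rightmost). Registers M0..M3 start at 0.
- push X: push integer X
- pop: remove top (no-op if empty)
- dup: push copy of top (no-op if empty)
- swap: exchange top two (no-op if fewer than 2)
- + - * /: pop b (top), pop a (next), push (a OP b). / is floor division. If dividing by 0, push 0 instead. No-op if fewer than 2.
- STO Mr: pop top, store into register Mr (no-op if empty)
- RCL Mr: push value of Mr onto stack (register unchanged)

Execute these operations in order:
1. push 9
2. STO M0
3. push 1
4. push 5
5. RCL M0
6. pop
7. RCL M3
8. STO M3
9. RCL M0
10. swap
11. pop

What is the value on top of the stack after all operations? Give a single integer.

Answer: 9

Derivation:
After op 1 (push 9): stack=[9] mem=[0,0,0,0]
After op 2 (STO M0): stack=[empty] mem=[9,0,0,0]
After op 3 (push 1): stack=[1] mem=[9,0,0,0]
After op 4 (push 5): stack=[1,5] mem=[9,0,0,0]
After op 5 (RCL M0): stack=[1,5,9] mem=[9,0,0,0]
After op 6 (pop): stack=[1,5] mem=[9,0,0,0]
After op 7 (RCL M3): stack=[1,5,0] mem=[9,0,0,0]
After op 8 (STO M3): stack=[1,5] mem=[9,0,0,0]
After op 9 (RCL M0): stack=[1,5,9] mem=[9,0,0,0]
After op 10 (swap): stack=[1,9,5] mem=[9,0,0,0]
After op 11 (pop): stack=[1,9] mem=[9,0,0,0]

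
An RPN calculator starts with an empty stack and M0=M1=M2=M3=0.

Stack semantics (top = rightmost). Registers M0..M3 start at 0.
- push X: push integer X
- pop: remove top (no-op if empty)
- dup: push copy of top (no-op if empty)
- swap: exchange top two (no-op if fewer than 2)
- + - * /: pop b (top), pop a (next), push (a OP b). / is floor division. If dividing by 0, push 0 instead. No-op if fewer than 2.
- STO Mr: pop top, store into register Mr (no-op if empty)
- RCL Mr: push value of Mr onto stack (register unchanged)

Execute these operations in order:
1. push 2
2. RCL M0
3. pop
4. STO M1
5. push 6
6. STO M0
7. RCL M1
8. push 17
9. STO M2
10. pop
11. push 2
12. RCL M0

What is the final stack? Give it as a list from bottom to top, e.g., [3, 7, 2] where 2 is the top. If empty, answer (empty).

Answer: [2, 6]

Derivation:
After op 1 (push 2): stack=[2] mem=[0,0,0,0]
After op 2 (RCL M0): stack=[2,0] mem=[0,0,0,0]
After op 3 (pop): stack=[2] mem=[0,0,0,0]
After op 4 (STO M1): stack=[empty] mem=[0,2,0,0]
After op 5 (push 6): stack=[6] mem=[0,2,0,0]
After op 6 (STO M0): stack=[empty] mem=[6,2,0,0]
After op 7 (RCL M1): stack=[2] mem=[6,2,0,0]
After op 8 (push 17): stack=[2,17] mem=[6,2,0,0]
After op 9 (STO M2): stack=[2] mem=[6,2,17,0]
After op 10 (pop): stack=[empty] mem=[6,2,17,0]
After op 11 (push 2): stack=[2] mem=[6,2,17,0]
After op 12 (RCL M0): stack=[2,6] mem=[6,2,17,0]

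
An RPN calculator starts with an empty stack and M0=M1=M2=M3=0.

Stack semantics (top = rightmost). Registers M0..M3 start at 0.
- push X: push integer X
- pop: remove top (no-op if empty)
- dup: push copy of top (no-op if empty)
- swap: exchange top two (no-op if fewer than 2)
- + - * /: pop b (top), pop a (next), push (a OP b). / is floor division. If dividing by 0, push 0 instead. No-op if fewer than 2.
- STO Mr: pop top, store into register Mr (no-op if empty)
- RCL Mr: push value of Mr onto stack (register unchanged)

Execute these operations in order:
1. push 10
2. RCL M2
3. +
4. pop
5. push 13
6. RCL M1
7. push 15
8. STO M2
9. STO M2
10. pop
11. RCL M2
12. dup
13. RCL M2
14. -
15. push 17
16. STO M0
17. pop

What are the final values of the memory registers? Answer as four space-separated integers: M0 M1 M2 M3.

Answer: 17 0 0 0

Derivation:
After op 1 (push 10): stack=[10] mem=[0,0,0,0]
After op 2 (RCL M2): stack=[10,0] mem=[0,0,0,0]
After op 3 (+): stack=[10] mem=[0,0,0,0]
After op 4 (pop): stack=[empty] mem=[0,0,0,0]
After op 5 (push 13): stack=[13] mem=[0,0,0,0]
After op 6 (RCL M1): stack=[13,0] mem=[0,0,0,0]
After op 7 (push 15): stack=[13,0,15] mem=[0,0,0,0]
After op 8 (STO M2): stack=[13,0] mem=[0,0,15,0]
After op 9 (STO M2): stack=[13] mem=[0,0,0,0]
After op 10 (pop): stack=[empty] mem=[0,0,0,0]
After op 11 (RCL M2): stack=[0] mem=[0,0,0,0]
After op 12 (dup): stack=[0,0] mem=[0,0,0,0]
After op 13 (RCL M2): stack=[0,0,0] mem=[0,0,0,0]
After op 14 (-): stack=[0,0] mem=[0,0,0,0]
After op 15 (push 17): stack=[0,0,17] mem=[0,0,0,0]
After op 16 (STO M0): stack=[0,0] mem=[17,0,0,0]
After op 17 (pop): stack=[0] mem=[17,0,0,0]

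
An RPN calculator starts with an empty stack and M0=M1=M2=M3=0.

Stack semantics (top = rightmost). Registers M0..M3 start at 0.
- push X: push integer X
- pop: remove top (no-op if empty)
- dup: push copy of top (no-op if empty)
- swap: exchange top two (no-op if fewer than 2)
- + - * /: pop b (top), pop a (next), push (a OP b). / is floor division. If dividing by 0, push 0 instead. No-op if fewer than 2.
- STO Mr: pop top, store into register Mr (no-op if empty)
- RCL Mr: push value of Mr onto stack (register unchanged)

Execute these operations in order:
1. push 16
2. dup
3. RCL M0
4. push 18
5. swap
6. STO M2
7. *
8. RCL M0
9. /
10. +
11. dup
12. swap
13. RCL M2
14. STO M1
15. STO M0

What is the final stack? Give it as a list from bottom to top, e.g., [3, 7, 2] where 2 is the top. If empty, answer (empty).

Answer: [16]

Derivation:
After op 1 (push 16): stack=[16] mem=[0,0,0,0]
After op 2 (dup): stack=[16,16] mem=[0,0,0,0]
After op 3 (RCL M0): stack=[16,16,0] mem=[0,0,0,0]
After op 4 (push 18): stack=[16,16,0,18] mem=[0,0,0,0]
After op 5 (swap): stack=[16,16,18,0] mem=[0,0,0,0]
After op 6 (STO M2): stack=[16,16,18] mem=[0,0,0,0]
After op 7 (*): stack=[16,288] mem=[0,0,0,0]
After op 8 (RCL M0): stack=[16,288,0] mem=[0,0,0,0]
After op 9 (/): stack=[16,0] mem=[0,0,0,0]
After op 10 (+): stack=[16] mem=[0,0,0,0]
After op 11 (dup): stack=[16,16] mem=[0,0,0,0]
After op 12 (swap): stack=[16,16] mem=[0,0,0,0]
After op 13 (RCL M2): stack=[16,16,0] mem=[0,0,0,0]
After op 14 (STO M1): stack=[16,16] mem=[0,0,0,0]
After op 15 (STO M0): stack=[16] mem=[16,0,0,0]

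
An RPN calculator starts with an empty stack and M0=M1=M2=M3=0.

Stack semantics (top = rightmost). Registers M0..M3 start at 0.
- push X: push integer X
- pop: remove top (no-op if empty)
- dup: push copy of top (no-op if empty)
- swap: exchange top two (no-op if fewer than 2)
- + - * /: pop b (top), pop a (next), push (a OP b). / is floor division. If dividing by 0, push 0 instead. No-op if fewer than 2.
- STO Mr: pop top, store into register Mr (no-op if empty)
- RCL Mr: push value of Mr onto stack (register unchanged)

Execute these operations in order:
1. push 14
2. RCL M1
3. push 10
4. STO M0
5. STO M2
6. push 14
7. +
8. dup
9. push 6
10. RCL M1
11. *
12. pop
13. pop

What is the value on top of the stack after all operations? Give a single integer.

After op 1 (push 14): stack=[14] mem=[0,0,0,0]
After op 2 (RCL M1): stack=[14,0] mem=[0,0,0,0]
After op 3 (push 10): stack=[14,0,10] mem=[0,0,0,0]
After op 4 (STO M0): stack=[14,0] mem=[10,0,0,0]
After op 5 (STO M2): stack=[14] mem=[10,0,0,0]
After op 6 (push 14): stack=[14,14] mem=[10,0,0,0]
After op 7 (+): stack=[28] mem=[10,0,0,0]
After op 8 (dup): stack=[28,28] mem=[10,0,0,0]
After op 9 (push 6): stack=[28,28,6] mem=[10,0,0,0]
After op 10 (RCL M1): stack=[28,28,6,0] mem=[10,0,0,0]
After op 11 (*): stack=[28,28,0] mem=[10,0,0,0]
After op 12 (pop): stack=[28,28] mem=[10,0,0,0]
After op 13 (pop): stack=[28] mem=[10,0,0,0]

Answer: 28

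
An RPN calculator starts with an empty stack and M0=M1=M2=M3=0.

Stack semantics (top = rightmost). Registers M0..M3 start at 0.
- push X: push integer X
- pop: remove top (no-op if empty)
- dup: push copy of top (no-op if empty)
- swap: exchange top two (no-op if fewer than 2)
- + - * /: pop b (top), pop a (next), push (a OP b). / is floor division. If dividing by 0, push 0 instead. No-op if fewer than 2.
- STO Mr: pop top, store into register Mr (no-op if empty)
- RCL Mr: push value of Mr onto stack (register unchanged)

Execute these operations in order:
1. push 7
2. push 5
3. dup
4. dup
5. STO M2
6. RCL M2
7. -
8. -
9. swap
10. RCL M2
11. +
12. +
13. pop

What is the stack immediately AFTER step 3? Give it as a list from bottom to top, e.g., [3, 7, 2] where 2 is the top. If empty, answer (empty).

After op 1 (push 7): stack=[7] mem=[0,0,0,0]
After op 2 (push 5): stack=[7,5] mem=[0,0,0,0]
After op 3 (dup): stack=[7,5,5] mem=[0,0,0,0]

[7, 5, 5]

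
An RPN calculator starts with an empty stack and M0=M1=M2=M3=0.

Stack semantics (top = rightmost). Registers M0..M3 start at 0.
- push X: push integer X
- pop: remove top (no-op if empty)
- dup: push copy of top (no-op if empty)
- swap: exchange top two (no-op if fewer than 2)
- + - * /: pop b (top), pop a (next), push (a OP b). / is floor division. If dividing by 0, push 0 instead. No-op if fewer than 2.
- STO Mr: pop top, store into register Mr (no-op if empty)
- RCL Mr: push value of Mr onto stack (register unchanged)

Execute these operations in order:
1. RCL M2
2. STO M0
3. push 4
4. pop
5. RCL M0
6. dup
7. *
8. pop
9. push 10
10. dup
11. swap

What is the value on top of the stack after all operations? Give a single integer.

After op 1 (RCL M2): stack=[0] mem=[0,0,0,0]
After op 2 (STO M0): stack=[empty] mem=[0,0,0,0]
After op 3 (push 4): stack=[4] mem=[0,0,0,0]
After op 4 (pop): stack=[empty] mem=[0,0,0,0]
After op 5 (RCL M0): stack=[0] mem=[0,0,0,0]
After op 6 (dup): stack=[0,0] mem=[0,0,0,0]
After op 7 (*): stack=[0] mem=[0,0,0,0]
After op 8 (pop): stack=[empty] mem=[0,0,0,0]
After op 9 (push 10): stack=[10] mem=[0,0,0,0]
After op 10 (dup): stack=[10,10] mem=[0,0,0,0]
After op 11 (swap): stack=[10,10] mem=[0,0,0,0]

Answer: 10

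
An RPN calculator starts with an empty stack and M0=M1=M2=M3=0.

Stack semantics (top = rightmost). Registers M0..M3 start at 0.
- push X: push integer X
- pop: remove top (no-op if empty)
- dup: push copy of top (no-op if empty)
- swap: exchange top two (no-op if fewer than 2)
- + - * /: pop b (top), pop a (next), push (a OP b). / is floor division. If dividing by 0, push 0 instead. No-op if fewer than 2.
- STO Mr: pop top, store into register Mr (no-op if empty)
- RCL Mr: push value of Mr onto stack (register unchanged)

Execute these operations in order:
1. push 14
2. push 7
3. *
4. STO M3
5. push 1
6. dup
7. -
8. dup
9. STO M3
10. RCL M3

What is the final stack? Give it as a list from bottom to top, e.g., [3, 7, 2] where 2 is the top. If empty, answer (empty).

After op 1 (push 14): stack=[14] mem=[0,0,0,0]
After op 2 (push 7): stack=[14,7] mem=[0,0,0,0]
After op 3 (*): stack=[98] mem=[0,0,0,0]
After op 4 (STO M3): stack=[empty] mem=[0,0,0,98]
After op 5 (push 1): stack=[1] mem=[0,0,0,98]
After op 6 (dup): stack=[1,1] mem=[0,0,0,98]
After op 7 (-): stack=[0] mem=[0,0,0,98]
After op 8 (dup): stack=[0,0] mem=[0,0,0,98]
After op 9 (STO M3): stack=[0] mem=[0,0,0,0]
After op 10 (RCL M3): stack=[0,0] mem=[0,0,0,0]

Answer: [0, 0]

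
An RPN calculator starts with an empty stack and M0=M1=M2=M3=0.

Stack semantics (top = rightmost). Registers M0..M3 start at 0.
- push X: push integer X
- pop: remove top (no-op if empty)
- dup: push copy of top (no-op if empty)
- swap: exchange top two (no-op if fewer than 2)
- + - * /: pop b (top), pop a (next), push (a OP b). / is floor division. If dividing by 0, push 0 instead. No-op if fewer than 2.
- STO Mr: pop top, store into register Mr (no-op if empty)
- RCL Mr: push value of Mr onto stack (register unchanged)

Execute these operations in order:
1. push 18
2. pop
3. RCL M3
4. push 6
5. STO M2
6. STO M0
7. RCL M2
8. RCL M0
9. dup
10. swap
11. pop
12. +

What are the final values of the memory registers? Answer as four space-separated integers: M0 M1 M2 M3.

Answer: 0 0 6 0

Derivation:
After op 1 (push 18): stack=[18] mem=[0,0,0,0]
After op 2 (pop): stack=[empty] mem=[0,0,0,0]
After op 3 (RCL M3): stack=[0] mem=[0,0,0,0]
After op 4 (push 6): stack=[0,6] mem=[0,0,0,0]
After op 5 (STO M2): stack=[0] mem=[0,0,6,0]
After op 6 (STO M0): stack=[empty] mem=[0,0,6,0]
After op 7 (RCL M2): stack=[6] mem=[0,0,6,0]
After op 8 (RCL M0): stack=[6,0] mem=[0,0,6,0]
After op 9 (dup): stack=[6,0,0] mem=[0,0,6,0]
After op 10 (swap): stack=[6,0,0] mem=[0,0,6,0]
After op 11 (pop): stack=[6,0] mem=[0,0,6,0]
After op 12 (+): stack=[6] mem=[0,0,6,0]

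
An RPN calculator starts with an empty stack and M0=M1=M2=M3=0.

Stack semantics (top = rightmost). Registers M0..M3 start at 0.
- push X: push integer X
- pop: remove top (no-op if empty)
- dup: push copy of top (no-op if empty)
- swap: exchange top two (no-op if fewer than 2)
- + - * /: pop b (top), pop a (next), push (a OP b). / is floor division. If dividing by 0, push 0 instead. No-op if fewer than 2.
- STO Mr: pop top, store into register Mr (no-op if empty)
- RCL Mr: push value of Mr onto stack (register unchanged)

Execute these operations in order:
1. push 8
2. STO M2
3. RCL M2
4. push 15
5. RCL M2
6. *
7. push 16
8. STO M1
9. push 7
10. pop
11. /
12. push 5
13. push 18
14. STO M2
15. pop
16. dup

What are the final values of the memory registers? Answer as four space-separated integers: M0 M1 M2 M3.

Answer: 0 16 18 0

Derivation:
After op 1 (push 8): stack=[8] mem=[0,0,0,0]
After op 2 (STO M2): stack=[empty] mem=[0,0,8,0]
After op 3 (RCL M2): stack=[8] mem=[0,0,8,0]
After op 4 (push 15): stack=[8,15] mem=[0,0,8,0]
After op 5 (RCL M2): stack=[8,15,8] mem=[0,0,8,0]
After op 6 (*): stack=[8,120] mem=[0,0,8,0]
After op 7 (push 16): stack=[8,120,16] mem=[0,0,8,0]
After op 8 (STO M1): stack=[8,120] mem=[0,16,8,0]
After op 9 (push 7): stack=[8,120,7] mem=[0,16,8,0]
After op 10 (pop): stack=[8,120] mem=[0,16,8,0]
After op 11 (/): stack=[0] mem=[0,16,8,0]
After op 12 (push 5): stack=[0,5] mem=[0,16,8,0]
After op 13 (push 18): stack=[0,5,18] mem=[0,16,8,0]
After op 14 (STO M2): stack=[0,5] mem=[0,16,18,0]
After op 15 (pop): stack=[0] mem=[0,16,18,0]
After op 16 (dup): stack=[0,0] mem=[0,16,18,0]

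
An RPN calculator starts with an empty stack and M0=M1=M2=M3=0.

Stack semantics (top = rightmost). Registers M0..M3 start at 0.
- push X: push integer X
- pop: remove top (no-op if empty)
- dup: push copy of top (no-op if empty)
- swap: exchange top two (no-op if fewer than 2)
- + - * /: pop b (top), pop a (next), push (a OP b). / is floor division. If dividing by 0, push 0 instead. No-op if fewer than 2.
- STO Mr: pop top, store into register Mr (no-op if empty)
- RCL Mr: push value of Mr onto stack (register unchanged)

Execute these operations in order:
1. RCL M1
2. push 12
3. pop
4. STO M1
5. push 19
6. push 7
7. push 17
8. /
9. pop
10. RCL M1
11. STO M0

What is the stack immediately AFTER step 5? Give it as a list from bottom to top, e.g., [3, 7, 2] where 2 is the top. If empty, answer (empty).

After op 1 (RCL M1): stack=[0] mem=[0,0,0,0]
After op 2 (push 12): stack=[0,12] mem=[0,0,0,0]
After op 3 (pop): stack=[0] mem=[0,0,0,0]
After op 4 (STO M1): stack=[empty] mem=[0,0,0,0]
After op 5 (push 19): stack=[19] mem=[0,0,0,0]

[19]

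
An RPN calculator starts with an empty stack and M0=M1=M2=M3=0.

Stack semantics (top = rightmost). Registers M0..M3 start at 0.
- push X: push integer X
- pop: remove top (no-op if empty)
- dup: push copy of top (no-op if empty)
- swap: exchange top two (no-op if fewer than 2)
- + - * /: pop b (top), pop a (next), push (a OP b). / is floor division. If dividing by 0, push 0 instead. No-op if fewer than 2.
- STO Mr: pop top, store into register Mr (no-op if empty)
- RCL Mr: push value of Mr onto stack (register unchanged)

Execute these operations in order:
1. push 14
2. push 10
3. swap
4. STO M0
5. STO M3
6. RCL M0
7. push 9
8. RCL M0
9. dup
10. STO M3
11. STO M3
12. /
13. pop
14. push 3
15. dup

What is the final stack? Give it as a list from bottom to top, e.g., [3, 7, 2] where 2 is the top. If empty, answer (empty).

Answer: [3, 3]

Derivation:
After op 1 (push 14): stack=[14] mem=[0,0,0,0]
After op 2 (push 10): stack=[14,10] mem=[0,0,0,0]
After op 3 (swap): stack=[10,14] mem=[0,0,0,0]
After op 4 (STO M0): stack=[10] mem=[14,0,0,0]
After op 5 (STO M3): stack=[empty] mem=[14,0,0,10]
After op 6 (RCL M0): stack=[14] mem=[14,0,0,10]
After op 7 (push 9): stack=[14,9] mem=[14,0,0,10]
After op 8 (RCL M0): stack=[14,9,14] mem=[14,0,0,10]
After op 9 (dup): stack=[14,9,14,14] mem=[14,0,0,10]
After op 10 (STO M3): stack=[14,9,14] mem=[14,0,0,14]
After op 11 (STO M3): stack=[14,9] mem=[14,0,0,14]
After op 12 (/): stack=[1] mem=[14,0,0,14]
After op 13 (pop): stack=[empty] mem=[14,0,0,14]
After op 14 (push 3): stack=[3] mem=[14,0,0,14]
After op 15 (dup): stack=[3,3] mem=[14,0,0,14]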